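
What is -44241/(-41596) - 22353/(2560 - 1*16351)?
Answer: 513307673/191216812 ≈ 2.6844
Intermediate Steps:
-44241/(-41596) - 22353/(2560 - 1*16351) = -44241*(-1/41596) - 22353/(2560 - 16351) = 44241/41596 - 22353/(-13791) = 44241/41596 - 22353*(-1/13791) = 44241/41596 + 7451/4597 = 513307673/191216812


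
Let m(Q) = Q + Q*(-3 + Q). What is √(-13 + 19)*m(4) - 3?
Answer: -3 + 8*√6 ≈ 16.596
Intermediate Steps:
√(-13 + 19)*m(4) - 3 = √(-13 + 19)*(4*(-2 + 4)) - 3 = √6*(4*2) - 3 = √6*8 - 3 = 8*√6 - 3 = -3 + 8*√6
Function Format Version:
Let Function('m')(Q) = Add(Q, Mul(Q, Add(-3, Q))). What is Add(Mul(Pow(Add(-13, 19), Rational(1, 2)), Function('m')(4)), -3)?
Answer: Add(-3, Mul(8, Pow(6, Rational(1, 2)))) ≈ 16.596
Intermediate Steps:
Add(Mul(Pow(Add(-13, 19), Rational(1, 2)), Function('m')(4)), -3) = Add(Mul(Pow(Add(-13, 19), Rational(1, 2)), Mul(4, Add(-2, 4))), -3) = Add(Mul(Pow(6, Rational(1, 2)), Mul(4, 2)), -3) = Add(Mul(Pow(6, Rational(1, 2)), 8), -3) = Add(Mul(8, Pow(6, Rational(1, 2))), -3) = Add(-3, Mul(8, Pow(6, Rational(1, 2))))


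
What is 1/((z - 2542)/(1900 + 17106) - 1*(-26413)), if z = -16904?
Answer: 9503/250993016 ≈ 3.7862e-5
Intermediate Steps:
1/((z - 2542)/(1900 + 17106) - 1*(-26413)) = 1/((-16904 - 2542)/(1900 + 17106) - 1*(-26413)) = 1/(-19446/19006 + 26413) = 1/(-19446*1/19006 + 26413) = 1/(-9723/9503 + 26413) = 1/(250993016/9503) = 9503/250993016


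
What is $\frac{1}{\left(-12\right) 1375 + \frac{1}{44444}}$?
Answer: $- \frac{44444}{733325999} \approx -6.0606 \cdot 10^{-5}$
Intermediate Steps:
$\frac{1}{\left(-12\right) 1375 + \frac{1}{44444}} = \frac{1}{-16500 + \frac{1}{44444}} = \frac{1}{- \frac{733325999}{44444}} = - \frac{44444}{733325999}$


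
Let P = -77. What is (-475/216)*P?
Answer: 36575/216 ≈ 169.33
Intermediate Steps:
(-475/216)*P = -475/216*(-77) = 36575/216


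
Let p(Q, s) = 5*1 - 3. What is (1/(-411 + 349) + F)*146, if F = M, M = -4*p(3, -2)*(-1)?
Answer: 36135/31 ≈ 1165.6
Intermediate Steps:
p(Q, s) = 2 (p(Q, s) = 5 - 3 = 2)
M = 8 (M = -4*2*(-1) = -8*(-1) = 8)
F = 8
(1/(-411 + 349) + F)*146 = (1/(-411 + 349) + 8)*146 = (1/(-62) + 8)*146 = (-1/62 + 8)*146 = (495/62)*146 = 36135/31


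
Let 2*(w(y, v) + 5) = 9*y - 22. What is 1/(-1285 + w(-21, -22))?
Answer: -2/2791 ≈ -0.00071659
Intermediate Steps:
w(y, v) = -16 + 9*y/2 (w(y, v) = -5 + (9*y - 22)/2 = -5 + (-22 + 9*y)/2 = -5 + (-11 + 9*y/2) = -16 + 9*y/2)
1/(-1285 + w(-21, -22)) = 1/(-1285 + (-16 + (9/2)*(-21))) = 1/(-1285 + (-16 - 189/2)) = 1/(-1285 - 221/2) = 1/(-2791/2) = -2/2791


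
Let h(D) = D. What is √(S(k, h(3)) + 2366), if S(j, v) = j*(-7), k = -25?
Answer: 11*√21 ≈ 50.408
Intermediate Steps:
S(j, v) = -7*j
√(S(k, h(3)) + 2366) = √(-7*(-25) + 2366) = √(175 + 2366) = √2541 = 11*√21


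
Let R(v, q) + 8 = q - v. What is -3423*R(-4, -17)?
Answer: 71883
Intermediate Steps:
R(v, q) = -8 + q - v (R(v, q) = -8 + (q - v) = -8 + q - v)
-3423*R(-4, -17) = -3423*(-8 - 17 - 1*(-4)) = -3423*(-8 - 17 + 4) = -3423*(-21) = 71883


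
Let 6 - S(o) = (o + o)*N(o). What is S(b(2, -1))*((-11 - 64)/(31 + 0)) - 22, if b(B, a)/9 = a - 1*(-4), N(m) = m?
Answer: 108218/31 ≈ 3490.9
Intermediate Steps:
b(B, a) = 36 + 9*a (b(B, a) = 9*(a - 1*(-4)) = 9*(a + 4) = 9*(4 + a) = 36 + 9*a)
S(o) = 6 - 2*o² (S(o) = 6 - (o + o)*o = 6 - 2*o*o = 6 - 2*o²)
S(b(2, -1))*((-11 - 64)/(31 + 0)) - 22 = (6 - 2*(36 + 9*(-1))²)*((-11 - 64)/(31 + 0)) - 22 = (6 - 2*(36 - 9)²)*(-75/31) - 22 = (6 - 2*27²)*(-75*1/31) - 22 = (6 - 2*729)*(-75/31) - 22 = (6 - 1458)*(-75/31) - 22 = -1452*(-75/31) - 22 = 108900/31 - 22 = 108218/31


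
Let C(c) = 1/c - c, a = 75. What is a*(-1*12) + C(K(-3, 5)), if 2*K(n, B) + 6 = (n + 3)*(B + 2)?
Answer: -2692/3 ≈ -897.33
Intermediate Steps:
K(n, B) = -3 + (2 + B)*(3 + n)/2 (K(n, B) = -3 + ((n + 3)*(B + 2))/2 = -3 + ((3 + n)*(2 + B))/2 = -3 + ((2 + B)*(3 + n))/2 = -3 + (2 + B)*(3 + n)/2)
a*(-1*12) + C(K(-3, 5)) = 75*(-1*12) + (1/(-3 + (3/2)*5 + (½)*5*(-3)) - (-3 + (3/2)*5 + (½)*5*(-3))) = 75*(-12) + (1/(-3 + 15/2 - 15/2) - (-3 + 15/2 - 15/2)) = -900 + (1/(-3) - 1*(-3)) = -900 + (-⅓ + 3) = -900 + 8/3 = -2692/3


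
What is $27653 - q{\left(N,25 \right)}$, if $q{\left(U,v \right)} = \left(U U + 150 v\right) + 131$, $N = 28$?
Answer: $22988$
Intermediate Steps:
$q{\left(U,v \right)} = 131 + U^{2} + 150 v$ ($q{\left(U,v \right)} = \left(U^{2} + 150 v\right) + 131 = 131 + U^{2} + 150 v$)
$27653 - q{\left(N,25 \right)} = 27653 - \left(131 + 28^{2} + 150 \cdot 25\right) = 27653 - \left(131 + 784 + 3750\right) = 27653 - 4665 = 22988$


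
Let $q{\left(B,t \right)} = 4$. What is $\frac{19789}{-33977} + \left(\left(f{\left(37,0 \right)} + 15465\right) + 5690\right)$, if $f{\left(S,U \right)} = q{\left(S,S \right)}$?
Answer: $\frac{718899554}{33977} \approx 21158.0$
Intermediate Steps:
$f{\left(S,U \right)} = 4$
$\frac{19789}{-33977} + \left(\left(f{\left(37,0 \right)} + 15465\right) + 5690\right) = \frac{19789}{-33977} + \left(\left(4 + 15465\right) + 5690\right) = 19789 \left(- \frac{1}{33977}\right) + \left(15469 + 5690\right) = - \frac{19789}{33977} + 21159 = \frac{718899554}{33977}$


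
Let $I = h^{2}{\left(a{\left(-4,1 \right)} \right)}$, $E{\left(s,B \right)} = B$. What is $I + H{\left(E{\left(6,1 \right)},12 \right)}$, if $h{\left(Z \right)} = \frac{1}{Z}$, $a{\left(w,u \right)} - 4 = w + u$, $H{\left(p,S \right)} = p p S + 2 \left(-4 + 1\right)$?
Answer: $7$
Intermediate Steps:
$H{\left(p,S \right)} = -6 + S p^{2}$ ($H{\left(p,S \right)} = p^{2} S + 2 \left(-3\right) = S p^{2} - 6 = -6 + S p^{2}$)
$a{\left(w,u \right)} = 4 + u + w$ ($a{\left(w,u \right)} = 4 + \left(w + u\right) = 4 + \left(u + w\right) = 4 + u + w$)
$I = 1$ ($I = \left(\frac{1}{4 + 1 - 4}\right)^{2} = \left(1^{-1}\right)^{2} = 1^{2} = 1$)
$I + H{\left(E{\left(6,1 \right)},12 \right)} = 1 - \left(6 - 12 \cdot 1^{2}\right) = 1 + \left(-6 + 12 \cdot 1\right) = 1 + \left(-6 + 12\right) = 1 + 6 = 7$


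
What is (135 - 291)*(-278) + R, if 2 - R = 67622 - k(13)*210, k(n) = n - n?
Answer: -24252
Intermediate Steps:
k(n) = 0
R = -67620 (R = 2 - (67622 - 0*210) = 2 - (67622 - 1*0) = 2 - (67622 + 0) = 2 - 1*67622 = 2 - 67622 = -67620)
(135 - 291)*(-278) + R = (135 - 291)*(-278) - 67620 = -156*(-278) - 67620 = 43368 - 67620 = -24252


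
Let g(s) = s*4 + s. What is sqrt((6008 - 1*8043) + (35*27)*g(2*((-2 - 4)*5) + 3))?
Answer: 32*I*sqrt(265) ≈ 520.92*I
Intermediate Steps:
g(s) = 5*s (g(s) = 4*s + s = 5*s)
sqrt((6008 - 1*8043) + (35*27)*g(2*((-2 - 4)*5) + 3)) = sqrt((6008 - 1*8043) + (35*27)*(5*(2*((-2 - 4)*5) + 3))) = sqrt((6008 - 8043) + 945*(5*(2*(-6*5) + 3))) = sqrt(-2035 + 945*(5*(2*(-30) + 3))) = sqrt(-2035 + 945*(5*(-60 + 3))) = sqrt(-2035 + 945*(5*(-57))) = sqrt(-2035 + 945*(-285)) = sqrt(-2035 - 269325) = sqrt(-271360) = 32*I*sqrt(265)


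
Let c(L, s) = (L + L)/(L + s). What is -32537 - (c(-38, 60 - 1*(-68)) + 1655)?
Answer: -1538602/45 ≈ -34191.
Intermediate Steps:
c(L, s) = 2*L/(L + s) (c(L, s) = (2*L)/(L + s) = 2*L/(L + s))
-32537 - (c(-38, 60 - 1*(-68)) + 1655) = -32537 - (2*(-38)/(-38 + (60 - 1*(-68))) + 1655) = -32537 - (2*(-38)/(-38 + (60 + 68)) + 1655) = -32537 - (2*(-38)/(-38 + 128) + 1655) = -32537 - (2*(-38)/90 + 1655) = -32537 - (2*(-38)*(1/90) + 1655) = -32537 - (-38/45 + 1655) = -32537 - 1*74437/45 = -32537 - 74437/45 = -1538602/45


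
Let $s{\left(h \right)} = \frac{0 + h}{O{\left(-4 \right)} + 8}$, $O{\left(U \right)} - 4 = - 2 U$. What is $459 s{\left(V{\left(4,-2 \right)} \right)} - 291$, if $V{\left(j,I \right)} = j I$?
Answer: $- \frac{2373}{5} \approx -474.6$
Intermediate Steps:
$V{\left(j,I \right)} = I j$
$O{\left(U \right)} = 4 - 2 U$
$s{\left(h \right)} = \frac{h}{20}$ ($s{\left(h \right)} = \frac{0 + h}{\left(4 - -8\right) + 8} = \frac{h}{\left(4 + 8\right) + 8} = \frac{h}{12 + 8} = \frac{h}{20}$)
$459 s{\left(V{\left(4,-2 \right)} \right)} - 291 = 459 \frac{\left(-2\right) 4}{20} - 291 = 459 \cdot \frac{1}{20} \left(-8\right) - 291 = 459 \left(- \frac{2}{5}\right) - 291 = - \frac{918}{5} - 291 = - \frac{2373}{5}$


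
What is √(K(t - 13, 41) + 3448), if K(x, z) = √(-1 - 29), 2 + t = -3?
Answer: √(3448 + I*√30) ≈ 58.72 + 0.0466*I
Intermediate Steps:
t = -5 (t = -2 - 3 = -5)
K(x, z) = I*√30 (K(x, z) = √(-30) = I*√30)
√(K(t - 13, 41) + 3448) = √(I*√30 + 3448) = √(3448 + I*√30)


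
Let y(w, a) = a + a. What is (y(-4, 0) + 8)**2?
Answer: 64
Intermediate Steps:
y(w, a) = 2*a
(y(-4, 0) + 8)**2 = (2*0 + 8)**2 = (0 + 8)**2 = 8**2 = 64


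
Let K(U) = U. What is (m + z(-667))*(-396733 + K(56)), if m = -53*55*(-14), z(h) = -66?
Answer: -16162207688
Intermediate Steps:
m = 40810 (m = -2915*(-14) = 40810)
(m + z(-667))*(-396733 + K(56)) = (40810 - 66)*(-396733 + 56) = 40744*(-396677) = -16162207688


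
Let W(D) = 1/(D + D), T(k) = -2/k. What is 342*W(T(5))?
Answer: -855/2 ≈ -427.50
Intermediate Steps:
W(D) = 1/(2*D)
342*W(T(5)) = 342*(1/(2*((-2/5)))) = 342*(1/(2*((-2*1/5)))) = 342*(1/(2*(-2/5))) = 342*((1/2)*(-5/2)) = 342*(-5/4) = -855/2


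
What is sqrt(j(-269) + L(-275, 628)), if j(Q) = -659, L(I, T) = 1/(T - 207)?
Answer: 7*I*sqrt(2383702)/421 ≈ 25.671*I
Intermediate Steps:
L(I, T) = 1/(-207 + T)
sqrt(j(-269) + L(-275, 628)) = sqrt(-659 + 1/(-207 + 628)) = sqrt(-659 + 1/421) = sqrt(-277438/421) = 7*I*sqrt(2383702)/421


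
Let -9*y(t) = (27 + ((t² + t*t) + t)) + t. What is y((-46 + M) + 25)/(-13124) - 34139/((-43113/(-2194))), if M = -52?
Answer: -140421398923/80830716 ≈ -1737.2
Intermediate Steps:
y(t) = -3 - 2*t/9 - 2*t²/9 (y(t) = -((27 + ((t² + t*t) + t)) + t)/9 = -((27 + ((t² + t²) + t)) + t)/9 = -((27 + (2*t² + t)) + t)/9 = -((27 + (t + 2*t²)) + t)/9 = -((27 + t + 2*t²) + t)/9 = -(27 + 2*t + 2*t²)/9 = -3 - 2*t/9 - 2*t²/9)
y((-46 + M) + 25)/(-13124) - 34139/((-43113/(-2194))) = (-3 - 2*((-46 - 52) + 25)/9 - 2*((-46 - 52) + 25)²/9)/(-13124) - 34139/((-43113/(-2194))) = (-3 - 2*(-98 + 25)/9 - 2*(-98 + 25)²/9)*(-1/13124) - 34139/((-43113*(-1/2194))) = (-3 - 2/9*(-73) - 2/9*(-73)²)*(-1/13124) - 34139/43113/2194 = (-3 + 146/9 - 2/9*5329)*(-1/13124) - 34139*2194/43113 = (-3 + 146/9 - 10658/9)*(-1/13124) - 10700138/6159 = -1171*(-1/13124) - 10700138/6159 = 1171/13124 - 10700138/6159 = -140421398923/80830716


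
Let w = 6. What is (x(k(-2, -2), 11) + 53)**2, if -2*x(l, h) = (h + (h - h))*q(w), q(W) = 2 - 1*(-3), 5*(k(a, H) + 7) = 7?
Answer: 2601/4 ≈ 650.25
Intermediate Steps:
k(a, H) = -28/5 (k(a, H) = -7 + (1/5)*7 = -7 + 7/5 = -28/5)
q(W) = 5 (q(W) = 2 + 3 = 5)
x(l, h) = -5*h/2 (x(l, h) = -(h + (h - h))*5/2 = -(h + 0)*5/2 = -h*5/2 = -5*h/2)
(x(k(-2, -2), 11) + 53)**2 = (-5/2*11 + 53)**2 = (-55/2 + 53)**2 = (51/2)**2 = 2601/4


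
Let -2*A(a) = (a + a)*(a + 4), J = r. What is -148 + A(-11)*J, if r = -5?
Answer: 237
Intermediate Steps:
J = -5
A(a) = -a*(4 + a) (A(a) = -(a + a)*(a + 4)/2 = -2*a*(4 + a)/2 = -a*(4 + a))
-148 + A(-11)*J = -148 - 1*(-11)*(4 - 11)*(-5) = -148 - 1*(-11)*(-7)*(-5) = -148 - 77*(-5) = -148 + 385 = 237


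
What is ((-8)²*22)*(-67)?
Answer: -94336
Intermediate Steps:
((-8)²*22)*(-67) = (64*22)*(-67) = 1408*(-67) = -94336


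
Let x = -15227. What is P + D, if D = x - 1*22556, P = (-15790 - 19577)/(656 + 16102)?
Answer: -211067627/5586 ≈ -37785.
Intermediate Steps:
P = -11789/5586 (P = -35367/16758 = -35367*1/16758 = -11789/5586 ≈ -2.1105)
D = -37783 (D = -15227 - 1*22556 = -15227 - 22556 = -37783)
P + D = -11789/5586 - 37783 = -211067627/5586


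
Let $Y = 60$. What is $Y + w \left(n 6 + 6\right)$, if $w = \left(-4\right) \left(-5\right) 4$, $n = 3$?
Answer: $1980$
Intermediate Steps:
$w = 80$ ($w = 20 \cdot 4 = 80$)
$Y + w \left(n 6 + 6\right) = 60 + 80 \left(3 \cdot 6 + 6\right) = 60 + 80 \left(18 + 6\right) = 60 + 80 \cdot 24 = 60 + 1920 = 1980$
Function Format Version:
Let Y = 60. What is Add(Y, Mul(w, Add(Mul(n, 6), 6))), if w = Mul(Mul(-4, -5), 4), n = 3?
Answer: 1980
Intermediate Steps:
w = 80 (w = Mul(20, 4) = 80)
Add(Y, Mul(w, Add(Mul(n, 6), 6))) = Add(60, Mul(80, Add(Mul(3, 6), 6))) = Add(60, Mul(80, Add(18, 6))) = Add(60, Mul(80, 24)) = Add(60, 1920) = 1980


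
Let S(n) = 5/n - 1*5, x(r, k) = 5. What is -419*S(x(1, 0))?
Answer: 1676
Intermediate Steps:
S(n) = -5 + 5/n (S(n) = 5/n - 5 = -5 + 5/n)
-419*S(x(1, 0)) = -419*(-5 + 5/5) = -419*(-5 + 5*(⅕)) = -419*(-5 + 1) = -419*(-4) = 1676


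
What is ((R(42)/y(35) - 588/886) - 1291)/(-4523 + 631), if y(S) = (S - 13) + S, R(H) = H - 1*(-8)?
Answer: 32593649/98276892 ≈ 0.33165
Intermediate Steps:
R(H) = 8 + H (R(H) = H + 8 = 8 + H)
y(S) = -13 + 2*S (y(S) = (-13 + S) + S = -13 + 2*S)
((R(42)/y(35) - 588/886) - 1291)/(-4523 + 631) = (((8 + 42)/(-13 + 2*35) - 588/886) - 1291)/(-4523 + 631) = ((50/(-13 + 70) - 588*1/886) - 1291)/(-3892) = ((50/57 - 294/443) - 1291)*(-1/3892) = (5392/25251 - 1291)*(-1/3892) = -32593649/25251*(-1/3892) = 32593649/98276892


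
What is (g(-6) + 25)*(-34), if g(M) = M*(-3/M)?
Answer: -748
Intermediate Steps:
g(M) = -3
(g(-6) + 25)*(-34) = (-3 + 25)*(-34) = 22*(-34) = -748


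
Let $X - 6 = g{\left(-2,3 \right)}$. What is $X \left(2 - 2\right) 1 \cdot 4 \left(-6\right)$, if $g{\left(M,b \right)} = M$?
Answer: $0$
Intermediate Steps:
$X = 4$ ($X = 6 - 2 = 4$)
$X \left(2 - 2\right) 1 \cdot 4 \left(-6\right) = 4 \left(2 - 2\right) 1 \cdot 4 \left(-6\right) = 4 \cdot 0 \cdot 1 \cdot 4 \left(-6\right) = 4 \cdot 0 \cdot 4 \left(-6\right) = 4 \cdot 0 \left(-6\right) = 0 \left(-6\right) = 0$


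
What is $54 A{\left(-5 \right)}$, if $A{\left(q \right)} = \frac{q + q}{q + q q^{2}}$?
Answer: $\frac{54}{13} \approx 4.1538$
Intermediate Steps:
$A{\left(q \right)} = \frac{2 q}{q + q^{3}}$
$54 A{\left(-5 \right)} = 54 \frac{2}{1 + \left(-5\right)^{2}} = 54 \frac{2}{1 + 25} = 54 \cdot \frac{2}{26} = 54 \cdot 2 \cdot \frac{1}{26} = 54 \cdot \frac{1}{13} = \frac{54}{13}$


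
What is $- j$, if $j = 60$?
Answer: $-60$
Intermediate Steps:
$- j = \left(-1\right) 60 = -60$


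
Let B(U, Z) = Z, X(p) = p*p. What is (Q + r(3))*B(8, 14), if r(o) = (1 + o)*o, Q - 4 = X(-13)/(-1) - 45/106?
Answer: -113841/53 ≈ -2147.9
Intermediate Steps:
X(p) = p**2
Q = -17535/106 (Q = 4 + ((-13)**2/(-1) - 45/106) = 4 + (169*(-1) - 45*1/106) = 4 + (-169 - 45/106) = 4 - 17959/106 = -17535/106 ≈ -165.42)
r(o) = o*(1 + o)
(Q + r(3))*B(8, 14) = (-17535/106 + 3*(1 + 3))*14 = (-17535/106 + 3*4)*14 = (-17535/106 + 12)*14 = -16263/106*14 = -113841/53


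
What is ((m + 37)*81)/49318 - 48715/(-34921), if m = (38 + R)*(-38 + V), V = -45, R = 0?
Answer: -6414222947/1722233878 ≈ -3.7244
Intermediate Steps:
m = -3154 (m = (38 + 0)*(-38 - 45) = 38*(-83) = -3154)
((m + 37)*81)/49318 - 48715/(-34921) = ((-3154 + 37)*81)/49318 - 48715/(-34921) = -3117*81*(1/49318) - 48715*(-1/34921) = -252477*1/49318 + 48715/34921 = -252477/49318 + 48715/34921 = -6414222947/1722233878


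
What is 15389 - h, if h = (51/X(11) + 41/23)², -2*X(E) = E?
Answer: 981443476/64009 ≈ 15333.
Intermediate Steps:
X(E) = -E/2
h = 3591025/64009 (h = (51/((-½*11)) + 41/23)² = (51/(-11/2) + 41*(1/23))² = (51*(-2/11) + 41/23)² = (-102/11 + 41/23)² = (-1895/253)² = 3591025/64009 ≈ 56.102)
15389 - h = 15389 - 1*3591025/64009 = 15389 - 3591025/64009 = 981443476/64009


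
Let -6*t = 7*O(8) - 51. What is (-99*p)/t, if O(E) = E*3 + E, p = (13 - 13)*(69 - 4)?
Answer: 0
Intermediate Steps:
p = 0 (p = 0*65 = 0)
O(E) = 4*E (O(E) = 3*E + E = 4*E)
t = -173/6 (t = -(7*(4*8) - 51)/6 = -(7*32 - 51)/6 = -(224 - 51)/6 = -1/6*173 = -173/6 ≈ -28.833)
(-99*p)/t = (-99*0)/(-173/6) = 0*(-6/173) = 0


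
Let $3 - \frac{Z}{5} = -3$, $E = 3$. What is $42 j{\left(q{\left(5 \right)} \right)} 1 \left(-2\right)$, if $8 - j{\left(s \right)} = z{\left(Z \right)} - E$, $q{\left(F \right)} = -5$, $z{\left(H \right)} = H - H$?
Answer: $-924$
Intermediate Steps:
$Z = 30$ ($Z = 15 - -15 = 15 + 15 = 30$)
$z{\left(H \right)} = 0$
$j{\left(s \right)} = 11$ ($j{\left(s \right)} = 8 - \left(0 - 3\right) = 8 - -3 = 8 + 3 = 11$)
$42 j{\left(q{\left(5 \right)} \right)} 1 \left(-2\right) = 42 \cdot 11 \cdot 1 \left(-2\right) = 462 \left(-2\right) = -924$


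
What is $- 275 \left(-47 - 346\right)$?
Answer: $108075$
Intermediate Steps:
$- 275 \left(-47 - 346\right) = \left(-275\right) \left(-393\right) = 108075$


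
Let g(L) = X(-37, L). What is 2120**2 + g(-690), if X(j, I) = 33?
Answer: 4494433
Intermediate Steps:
g(L) = 33
2120**2 + g(-690) = 2120**2 + 33 = 4494400 + 33 = 4494433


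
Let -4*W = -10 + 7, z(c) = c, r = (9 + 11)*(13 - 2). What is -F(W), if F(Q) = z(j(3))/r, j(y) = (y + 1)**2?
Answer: -4/55 ≈ -0.072727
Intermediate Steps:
j(y) = (1 + y)**2
r = 220 (r = 20*11 = 220)
W = 3/4 (W = -(-10 + 7)/4 = -1/4*(-3) = 3/4 ≈ 0.75000)
F(Q) = 4/55 (F(Q) = (1 + 3)**2/220 = 4**2*(1/220) = 16*(1/220) = 4/55)
-F(W) = -1*4/55 = -4/55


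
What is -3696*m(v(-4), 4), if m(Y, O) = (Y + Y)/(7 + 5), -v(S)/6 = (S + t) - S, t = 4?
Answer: 14784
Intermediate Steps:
v(S) = -24 (v(S) = -6*((S + 4) - S) = -6*((4 + S) - S) = -6*4 = -24)
m(Y, O) = Y/6 (m(Y, O) = (2*Y)/12 = (2*Y)*(1/12) = Y/6)
-3696*m(v(-4), 4) = -616*(-24) = -3696*(-4) = 14784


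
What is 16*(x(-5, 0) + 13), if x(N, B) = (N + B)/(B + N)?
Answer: 224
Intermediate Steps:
x(N, B) = 1 (x(N, B) = (B + N)/(B + N) = 1)
16*(x(-5, 0) + 13) = 16*(1 + 13) = 16*14 = 224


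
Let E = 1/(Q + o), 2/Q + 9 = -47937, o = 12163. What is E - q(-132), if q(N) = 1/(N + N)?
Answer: 148956235/38489034936 ≈ 0.0038701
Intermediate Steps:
Q = -1/23973 (Q = 2/(-9 - 47937) = 2/(-47946) = 2*(-1/47946) = -1/23973 ≈ -4.1714e-5)
q(N) = 1/(2*N)
E = 23973/291583598 (E = 1/(-1/23973 + 12163) = 1/(291583598/23973) = 23973/291583598 ≈ 8.2217e-5)
E - q(-132) = 23973/291583598 - 1/(2*(-132)) = 23973/291583598 - (-1)/(2*132) = 23973/291583598 - 1*(-1/264) = 23973/291583598 + 1/264 = 148956235/38489034936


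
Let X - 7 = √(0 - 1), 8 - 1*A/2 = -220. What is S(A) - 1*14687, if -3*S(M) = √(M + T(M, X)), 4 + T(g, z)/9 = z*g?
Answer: -14687 - 2*√(7287 + 1026*I)/3 ≈ -14744.0 - 3.9965*I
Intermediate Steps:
A = 456 (A = 16 - 2*(-220) = 16 + 440 = 456)
X = 7 + I (X = 7 + √(0 - 1) = 7 + √(-1) = 7 + I ≈ 7.0 + 1.0*I)
T(g, z) = -36 + 9*g*z (T(g, z) = -36 + 9*(z*g) = -36 + 9*(g*z) = -36 + 9*g*z)
S(M) = -√(-36 + M + 9*M*(7 + I))/3 (S(M) = -√(M + (-36 + 9*M*(7 + I)))/3 = -√(-36 + M + 9*M*(7 + I))/3)
S(A) - 1*14687 = -√(-36 + 456 + 9*456*(7 + I))/3 - 1*14687 = -√(-36 + 456 + (28728 + 4104*I))/3 - 14687 = -√(29148 + 4104*I)/3 - 14687 = -14687 - √(29148 + 4104*I)/3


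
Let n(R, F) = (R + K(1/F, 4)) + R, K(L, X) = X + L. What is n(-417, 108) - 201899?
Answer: -21894731/108 ≈ -2.0273e+5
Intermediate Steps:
K(L, X) = L + X
n(R, F) = 4 + 1/F + 2*R (n(R, F) = (R + (1/F + 4)) + R = (R + (4 + 1/F)) + R = (4 + R + 1/F) + R = 4 + 1/F + 2*R)
n(-417, 108) - 201899 = (4 + 1/108 + 2*(-417)) - 201899 = (4 + 1/108 - 834) - 201899 = -89639/108 - 201899 = -21894731/108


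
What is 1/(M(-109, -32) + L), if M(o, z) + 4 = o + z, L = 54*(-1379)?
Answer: -1/74611 ≈ -1.3403e-5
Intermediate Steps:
L = -74466
M(o, z) = -4 + o + z (M(o, z) = -4 + (o + z) = -4 + o + z)
1/(M(-109, -32) + L) = 1/((-4 - 109 - 32) - 74466) = 1/(-145 - 74466) = 1/(-74611) = -1/74611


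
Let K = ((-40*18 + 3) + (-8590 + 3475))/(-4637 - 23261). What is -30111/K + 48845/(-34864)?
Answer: -1220305150243/8471952 ≈ -1.4404e+5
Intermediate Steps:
K = 2916/13949 (K = ((-720 + 3) - 5115)/(-27898) = (-717 - 5115)*(-1/27898) = -5832*(-1/27898) = 2916/13949 ≈ 0.20905)
-30111/K + 48845/(-34864) = -30111/2916/13949 + 48845/(-34864) = -30111*13949/2916 + 48845*(-1/34864) = -140006113/972 - 48845/34864 = -1220305150243/8471952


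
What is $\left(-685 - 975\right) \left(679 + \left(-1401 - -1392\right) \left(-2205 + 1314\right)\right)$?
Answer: $-14438680$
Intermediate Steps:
$\left(-685 - 975\right) \left(679 + \left(-1401 - -1392\right) \left(-2205 + 1314\right)\right) = - 1660 \left(679 + \left(-1401 + 1392\right) \left(-891\right)\right) = - 1660 \left(679 - -8019\right) = - 1660 \left(679 + 8019\right) = \left(-1660\right) 8698 = -14438680$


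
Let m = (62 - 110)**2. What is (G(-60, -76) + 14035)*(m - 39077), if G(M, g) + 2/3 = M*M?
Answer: -1945402019/3 ≈ -6.4847e+8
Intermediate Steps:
G(M, g) = -2/3 + M**2 (G(M, g) = -2/3 + M*M = -2/3 + M**2)
m = 2304 (m = (-48)**2 = 2304)
(G(-60, -76) + 14035)*(m - 39077) = ((-2/3 + (-60)**2) + 14035)*(2304 - 39077) = ((-2/3 + 3600) + 14035)*(-36773) = (10798/3 + 14035)*(-36773) = (52903/3)*(-36773) = -1945402019/3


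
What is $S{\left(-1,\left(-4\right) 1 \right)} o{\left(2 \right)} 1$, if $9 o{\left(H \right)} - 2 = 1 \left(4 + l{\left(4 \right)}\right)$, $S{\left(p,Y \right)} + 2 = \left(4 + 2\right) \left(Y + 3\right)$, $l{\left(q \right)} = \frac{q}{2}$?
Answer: $- \frac{64}{9} \approx -7.1111$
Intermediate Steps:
$l{\left(q \right)} = \frac{q}{2}$ ($l{\left(q \right)} = q \frac{1}{2} = \frac{q}{2}$)
$S{\left(p,Y \right)} = 16 + 6 Y$ ($S{\left(p,Y \right)} = -2 + \left(4 + 2\right) \left(Y + 3\right) = -2 + 6 \left(3 + Y\right) = -2 + \left(18 + 6 Y\right) = 16 + 6 Y$)
$o{\left(H \right)} = \frac{8}{9}$ ($o{\left(H \right)} = \frac{2}{9} + \frac{1 \left(4 + \frac{1}{2} \cdot 4\right)}{9} = \frac{2}{9} + \frac{1 \left(4 + 2\right)}{9} = \frac{2}{9} + \frac{1 \cdot 6}{9} = \frac{2}{9} + \frac{1}{9} \cdot 6 = \frac{2}{9} + \frac{2}{3} = \frac{8}{9}$)
$S{\left(-1,\left(-4\right) 1 \right)} o{\left(2 \right)} 1 = \left(16 + 6 \left(\left(-4\right) 1\right)\right) \frac{8}{9} \cdot 1 = \left(16 + 6 \left(-4\right)\right) \frac{8}{9} \cdot 1 = \left(16 - 24\right) \frac{8}{9} \cdot 1 = \left(-8\right) \frac{8}{9} \cdot 1 = \left(- \frac{64}{9}\right) 1 = - \frac{64}{9}$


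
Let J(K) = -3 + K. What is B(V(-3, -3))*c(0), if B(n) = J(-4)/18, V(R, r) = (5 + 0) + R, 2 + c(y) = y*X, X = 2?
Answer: 7/9 ≈ 0.77778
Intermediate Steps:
c(y) = -2 + 2*y (c(y) = -2 + y*2 = -2 + 2*y)
V(R, r) = 5 + R
B(n) = -7/18 (B(n) = (-3 - 4)/18 = -7*1/18 = -7/18)
B(V(-3, -3))*c(0) = -7*(-2 + 2*0)/18 = -7*(-2 + 0)/18 = -7/18*(-2) = 7/9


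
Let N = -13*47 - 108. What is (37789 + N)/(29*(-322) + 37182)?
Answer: 18535/13922 ≈ 1.3313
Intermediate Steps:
N = -719 (N = -611 - 108 = -719)
(37789 + N)/(29*(-322) + 37182) = (37789 - 719)/(29*(-322) + 37182) = 37070/(-9338 + 37182) = 37070/27844 = 37070*(1/27844) = 18535/13922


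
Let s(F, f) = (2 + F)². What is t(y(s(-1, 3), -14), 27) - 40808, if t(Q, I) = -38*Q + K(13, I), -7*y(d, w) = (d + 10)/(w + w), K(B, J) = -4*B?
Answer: -4004489/98 ≈ -40862.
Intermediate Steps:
y(d, w) = -(10 + d)/(14*w) (y(d, w) = -(d + 10)/(7*(w + w)) = -(10 + d)/(7*(2*w)) = -(10 + d)*1/(2*w)/7 = -(10 + d)/(14*w))
t(Q, I) = -52 - 38*Q (t(Q, I) = -38*Q - 4*13 = -38*Q - 52 = -52 - 38*Q)
t(y(s(-1, 3), -14), 27) - 40808 = (-52 - 19*(-10 - (2 - 1)²)/(7*(-14))) - 40808 = (-52 - 19*(-1)*(-10 - 1*1²)/(7*14)) - 40808 = (-52 - 19*(-1)*(-10 - 1*1)/(7*14)) - 40808 = (-52 - 19*(-1)*(-10 - 1)/(7*14)) - 40808 = (-52 - 19*(-1)*(-11)/(7*14)) - 40808 = (-52 - 38*11/196) - 40808 = (-52 - 209/98) - 40808 = -5305/98 - 40808 = -4004489/98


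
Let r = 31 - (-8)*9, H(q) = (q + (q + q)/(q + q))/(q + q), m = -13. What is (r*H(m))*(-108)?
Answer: -66744/13 ≈ -5134.2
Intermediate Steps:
H(q) = (1 + q)/(2*q) (H(q) = (q + (2*q)/((2*q)))/((2*q)) = (q + (2*q)*(1/(2*q)))*(1/(2*q)) = (q + 1)*(1/(2*q)) = (1 + q)*(1/(2*q)) = (1 + q)/(2*q))
r = 103 (r = 31 - 1*(-72) = 31 + 72 = 103)
(r*H(m))*(-108) = (103*((½)*(1 - 13)/(-13)))*(-108) = (103*((½)*(-1/13)*(-12)))*(-108) = (103*(6/13))*(-108) = (618/13)*(-108) = -66744/13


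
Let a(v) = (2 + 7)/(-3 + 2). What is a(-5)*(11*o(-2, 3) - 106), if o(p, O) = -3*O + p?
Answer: 2043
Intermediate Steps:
a(v) = -9 (a(v) = 9/(-1) = 9*(-1) = -9)
o(p, O) = p - 3*O
a(-5)*(11*o(-2, 3) - 106) = -9*(11*(-2 - 3*3) - 106) = -9*(11*(-2 - 9) - 106) = -9*(11*(-11) - 106) = -9*(-121 - 106) = -9*(-227) = 2043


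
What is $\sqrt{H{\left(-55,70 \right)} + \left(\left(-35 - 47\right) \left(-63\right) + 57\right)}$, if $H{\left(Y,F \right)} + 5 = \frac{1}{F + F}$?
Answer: $\frac{3 \sqrt{2840915}}{70} \approx 72.236$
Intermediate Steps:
$H{\left(Y,F \right)} = -5 + \frac{1}{2 F}$ ($H{\left(Y,F \right)} = -5 + \frac{1}{F + F} = -5 + \frac{1}{2 F}$)
$\sqrt{H{\left(-55,70 \right)} + \left(\left(-35 - 47\right) \left(-63\right) + 57\right)} = \sqrt{\left(-5 + \frac{1}{2 \cdot 70}\right) + \left(\left(-35 - 47\right) \left(-63\right) + 57\right)} = \sqrt{\left(-5 + \frac{1}{2} \cdot \frac{1}{70}\right) + \left(\left(-35 - 47\right) \left(-63\right) + 57\right)} = \sqrt{\left(-5 + \frac{1}{140}\right) + \left(\left(-82\right) \left(-63\right) + 57\right)} = \sqrt{- \frac{699}{140} + \left(5166 + 57\right)} = \sqrt{- \frac{699}{140} + 5223} = \sqrt{\frac{730521}{140}} = \frac{3 \sqrt{2840915}}{70}$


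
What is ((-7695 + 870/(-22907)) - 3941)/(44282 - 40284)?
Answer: -133273361/45791093 ≈ -2.9105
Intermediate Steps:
((-7695 + 870/(-22907)) - 3941)/(44282 - 40284) = ((-7695 + 870*(-1/22907)) - 3941)/3998 = ((-7695 - 870/22907) - 3941)*(1/3998) = (-176270235/22907 - 3941)*(1/3998) = -266546722/22907*1/3998 = -133273361/45791093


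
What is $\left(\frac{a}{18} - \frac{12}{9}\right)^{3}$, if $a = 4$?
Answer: $- \frac{1000}{729} \approx -1.3717$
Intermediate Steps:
$\left(\frac{a}{18} - \frac{12}{9}\right)^{3} = \left(\frac{4}{18} - \frac{12}{9}\right)^{3} = \left(4 \cdot \frac{1}{18} - \frac{4}{3}\right)^{3} = \left(\frac{2}{9} - \frac{4}{3}\right)^{3} = \left(- \frac{10}{9}\right)^{3} = - \frac{1000}{729}$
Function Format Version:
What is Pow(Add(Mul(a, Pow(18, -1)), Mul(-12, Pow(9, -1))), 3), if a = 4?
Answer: Rational(-1000, 729) ≈ -1.3717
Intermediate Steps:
Pow(Add(Mul(a, Pow(18, -1)), Mul(-12, Pow(9, -1))), 3) = Pow(Add(Mul(4, Pow(18, -1)), Mul(-12, Pow(9, -1))), 3) = Pow(Add(Mul(4, Rational(1, 18)), Mul(-12, Rational(1, 9))), 3) = Pow(Add(Rational(2, 9), Rational(-4, 3)), 3) = Pow(Rational(-10, 9), 3) = Rational(-1000, 729)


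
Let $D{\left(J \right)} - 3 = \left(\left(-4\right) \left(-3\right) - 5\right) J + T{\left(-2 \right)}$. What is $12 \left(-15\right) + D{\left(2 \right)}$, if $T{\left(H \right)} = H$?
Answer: $-165$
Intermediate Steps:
$D{\left(J \right)} = 1 + 7 J$ ($D{\left(J \right)} = 3 + \left(\left(\left(-4\right) \left(-3\right) - 5\right) J - 2\right) = 3 + \left(\left(12 - 5\right) J - 2\right) = 3 + \left(7 J - 2\right) = 3 + \left(-2 + 7 J\right) = 1 + 7 J$)
$12 \left(-15\right) + D{\left(2 \right)} = 12 \left(-15\right) + \left(1 + 7 \cdot 2\right) = -180 + \left(1 + 14\right) = -180 + 15 = -165$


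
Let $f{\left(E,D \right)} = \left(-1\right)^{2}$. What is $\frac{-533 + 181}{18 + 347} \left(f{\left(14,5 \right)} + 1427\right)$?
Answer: $- \frac{502656}{365} \approx -1377.1$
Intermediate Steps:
$f{\left(E,D \right)} = 1$
$\frac{-533 + 181}{18 + 347} \left(f{\left(14,5 \right)} + 1427\right) = \frac{-533 + 181}{18 + 347} \left(1 + 1427\right) = - \frac{352}{365} \cdot 1428 = \left(-352\right) \frac{1}{365} \cdot 1428 = \left(- \frac{352}{365}\right) 1428 = - \frac{502656}{365}$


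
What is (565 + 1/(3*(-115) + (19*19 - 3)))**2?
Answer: 53963716/169 ≈ 3.1931e+5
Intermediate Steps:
(565 + 1/(3*(-115) + (19*19 - 3)))**2 = (565 + 1/(-345 + (361 - 3)))**2 = (565 + 1/(-345 + 358))**2 = (565 + 1/13)**2 = (7346/13)**2 = 53963716/169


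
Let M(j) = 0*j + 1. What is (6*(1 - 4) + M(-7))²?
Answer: 289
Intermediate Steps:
M(j) = 1 (M(j) = 0 + 1 = 1)
(6*(1 - 4) + M(-7))² = (6*(1 - 4) + 1)² = (6*(-3) + 1)² = (-18 + 1)² = (-17)² = 289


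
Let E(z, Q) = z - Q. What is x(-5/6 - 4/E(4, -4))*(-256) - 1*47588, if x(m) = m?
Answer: -141740/3 ≈ -47247.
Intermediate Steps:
x(-5/6 - 4/E(4, -4))*(-256) - 1*47588 = (-5/6 - 4/(4 - 1*(-4)))*(-256) - 1*47588 = (-5*⅙ - 4/(4 + 4))*(-256) - 47588 = (-⅚ - 4/8)*(-256) - 47588 = (-⅚ - 4*⅛)*(-256) - 47588 = (-⅚ - ½)*(-256) - 47588 = -4/3*(-256) - 47588 = 1024/3 - 47588 = -141740/3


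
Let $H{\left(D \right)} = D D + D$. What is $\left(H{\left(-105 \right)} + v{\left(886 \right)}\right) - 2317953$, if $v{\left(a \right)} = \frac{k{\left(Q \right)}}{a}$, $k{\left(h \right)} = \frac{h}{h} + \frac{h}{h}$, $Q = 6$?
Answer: $- \frac{1022015618}{443} \approx -2.307 \cdot 10^{6}$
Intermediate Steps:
$k{\left(h \right)} = 2$ ($k{\left(h \right)} = 1 + 1 = 2$)
$H{\left(D \right)} = D + D^{2}$ ($H{\left(D \right)} = D^{2} + D = D + D^{2}$)
$v{\left(a \right)} = \frac{2}{a}$
$\left(H{\left(-105 \right)} + v{\left(886 \right)}\right) - 2317953 = \left(- 105 \left(1 - 105\right) + \frac{2}{886}\right) - 2317953 = \left(\left(-105\right) \left(-104\right) + 2 \cdot \frac{1}{886}\right) - 2317953 = \left(10920 + \frac{1}{443}\right) - 2317953 = \frac{4837561}{443} - 2317953 = - \frac{1022015618}{443}$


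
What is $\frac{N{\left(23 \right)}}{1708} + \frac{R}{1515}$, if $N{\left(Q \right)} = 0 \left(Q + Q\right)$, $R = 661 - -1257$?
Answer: $\frac{1918}{1515} \approx 1.266$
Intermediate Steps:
$R = 1918$ ($R = 661 + 1257 = 1918$)
$N{\left(Q \right)} = 0$ ($N{\left(Q \right)} = 0 \cdot 2 Q = 0$)
$\frac{N{\left(23 \right)}}{1708} + \frac{R}{1515} = \frac{0}{1708} + \frac{1918}{1515} = 0 \cdot \frac{1}{1708} + 1918 \cdot \frac{1}{1515} = 0 + \frac{1918}{1515} = \frac{1918}{1515}$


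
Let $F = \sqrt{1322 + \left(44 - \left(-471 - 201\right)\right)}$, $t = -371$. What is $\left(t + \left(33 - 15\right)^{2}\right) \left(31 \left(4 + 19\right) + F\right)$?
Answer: $-33511 - 47 \sqrt{2038} \approx -35633.0$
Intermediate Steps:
$F = \sqrt{2038}$ ($F = \sqrt{1322 + \left(44 - \left(-471 - 201\right)\right)} = \sqrt{1322 + \left(44 - -672\right)} = \sqrt{1322 + \left(44 + 672\right)} = \sqrt{1322 + 716} = \sqrt{2038} \approx 45.144$)
$\left(t + \left(33 - 15\right)^{2}\right) \left(31 \left(4 + 19\right) + F\right) = \left(-371 + \left(33 - 15\right)^{2}\right) \left(31 \left(4 + 19\right) + \sqrt{2038}\right) = \left(-371 + \left(33 - 15\right)^{2}\right) \left(31 \cdot 23 + \sqrt{2038}\right) = \left(-371 + 18^{2}\right) \left(713 + \sqrt{2038}\right) = \left(-371 + 324\right) \left(713 + \sqrt{2038}\right) = - 47 \left(713 + \sqrt{2038}\right) = -33511 - 47 \sqrt{2038}$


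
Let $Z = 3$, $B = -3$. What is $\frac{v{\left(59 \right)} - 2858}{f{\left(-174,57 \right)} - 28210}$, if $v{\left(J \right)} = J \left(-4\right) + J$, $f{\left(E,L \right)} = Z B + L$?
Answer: $\frac{3035}{28162} \approx 0.10777$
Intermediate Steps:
$f{\left(E,L \right)} = -9 + L$ ($f{\left(E,L \right)} = 3 \left(-3\right) + L = -9 + L$)
$v{\left(J \right)} = - 3 J$ ($v{\left(J \right)} = - 4 J + J = - 3 J$)
$\frac{v{\left(59 \right)} - 2858}{f{\left(-174,57 \right)} - 28210} = \frac{\left(-3\right) 59 - 2858}{\left(-9 + 57\right) - 28210} = \frac{-177 - 2858}{48 - 28210} = - \frac{3035}{-28162} = \left(-3035\right) \left(- \frac{1}{28162}\right) = \frac{3035}{28162}$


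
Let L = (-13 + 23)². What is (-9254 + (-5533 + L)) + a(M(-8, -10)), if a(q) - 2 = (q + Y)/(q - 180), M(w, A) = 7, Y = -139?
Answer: -2540373/173 ≈ -14684.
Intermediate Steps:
L = 100 (L = 10² = 100)
a(q) = 2 + (-139 + q)/(-180 + q) (a(q) = 2 + (q - 139)/(q - 180) = 2 + (-139 + q)/(-180 + q))
(-9254 + (-5533 + L)) + a(M(-8, -10)) = (-9254 + (-5533 + 100)) + (-499 + 3*7)/(-180 + 7) = (-9254 - 5433) + (-499 + 21)/(-173) = -14687 - 1/173*(-478) = -14687 + 478/173 = -2540373/173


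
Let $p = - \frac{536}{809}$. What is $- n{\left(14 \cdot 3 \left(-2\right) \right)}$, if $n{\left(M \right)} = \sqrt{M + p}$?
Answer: $- \frac{2 i \sqrt{13852507}}{809} \approx - 9.2012 i$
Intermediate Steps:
$p = - \frac{536}{809}$ ($p = \left(-536\right) \frac{1}{809} = - \frac{536}{809} \approx -0.66255$)
$n{\left(M \right)} = \sqrt{- \frac{536}{809} + M}$ ($n{\left(M \right)} = \sqrt{M - \frac{536}{809}} = \sqrt{- \frac{536}{809} + M}$)
$- n{\left(14 \cdot 3 \left(-2\right) \right)} = - \frac{\sqrt{-433624 + 654481 \cdot 14 \cdot 3 \left(-2\right)}}{809} = - \frac{\sqrt{-433624 + 654481 \cdot 42 \left(-2\right)}}{809} = - \frac{\sqrt{-433624 + 654481 \left(-84\right)}}{809} = - \frac{\sqrt{-433624 - 54976404}}{809} = - \frac{\sqrt{-55410028}}{809} = - \frac{2 i \sqrt{13852507}}{809}$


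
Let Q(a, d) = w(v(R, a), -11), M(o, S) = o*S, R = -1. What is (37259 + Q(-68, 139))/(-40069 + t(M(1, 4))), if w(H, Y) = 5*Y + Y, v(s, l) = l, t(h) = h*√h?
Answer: -37193/40061 ≈ -0.92841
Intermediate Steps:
M(o, S) = S*o
t(h) = h^(3/2)
w(H, Y) = 6*Y
Q(a, d) = -66 (Q(a, d) = 6*(-11) = -66)
(37259 + Q(-68, 139))/(-40069 + t(M(1, 4))) = (37259 - 66)/(-40069 + (4*1)^(3/2)) = 37193/(-40069 + 4^(3/2)) = 37193/(-40069 + 8) = 37193/(-40061) = 37193*(-1/40061) = -37193/40061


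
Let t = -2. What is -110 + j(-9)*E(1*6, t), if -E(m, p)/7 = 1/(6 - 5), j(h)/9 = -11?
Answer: 583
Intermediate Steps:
j(h) = -99 (j(h) = 9*(-11) = -99)
E(m, p) = -7 (E(m, p) = -7/(6 - 5) = -7/1 = -7*1 = -7)
-110 + j(-9)*E(1*6, t) = -110 - 99*(-7) = -110 + 693 = 583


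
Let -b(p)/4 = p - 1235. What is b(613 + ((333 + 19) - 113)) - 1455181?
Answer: -1453649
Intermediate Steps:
b(p) = 4940 - 4*p (b(p) = -4*(p - 1235) = -4*(-1235 + p) = 4940 - 4*p)
b(613 + ((333 + 19) - 113)) - 1455181 = (4940 - 4*(613 + ((333 + 19) - 113))) - 1455181 = (4940 - 4*(613 + (352 - 113))) - 1455181 = (4940 - 4*(613 + 239)) - 1455181 = (4940 - 4*852) - 1455181 = (4940 - 3408) - 1455181 = 1532 - 1455181 = -1453649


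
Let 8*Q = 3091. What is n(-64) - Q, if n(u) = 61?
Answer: -2603/8 ≈ -325.38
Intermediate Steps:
Q = 3091/8 (Q = (⅛)*3091 = 3091/8 ≈ 386.38)
n(-64) - Q = 61 - 1*3091/8 = 61 - 3091/8 = -2603/8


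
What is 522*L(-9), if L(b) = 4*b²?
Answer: 169128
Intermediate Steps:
522*L(-9) = 522*(4*(-9)²) = 522*(4*81) = 522*324 = 169128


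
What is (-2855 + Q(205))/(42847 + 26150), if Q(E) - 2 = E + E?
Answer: -2443/68997 ≈ -0.035407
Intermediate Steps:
Q(E) = 2 + 2*E (Q(E) = 2 + (E + E) = 2 + 2*E)
(-2855 + Q(205))/(42847 + 26150) = (-2855 + (2 + 2*205))/(42847 + 26150) = (-2855 + (2 + 410))/68997 = (-2855 + 412)*(1/68997) = -2443*1/68997 = -2443/68997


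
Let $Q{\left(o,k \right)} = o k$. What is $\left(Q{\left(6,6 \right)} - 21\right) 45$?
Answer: $675$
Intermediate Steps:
$Q{\left(o,k \right)} = k o$
$\left(Q{\left(6,6 \right)} - 21\right) 45 = \left(6 \cdot 6 - 21\right) 45 = \left(36 - 21\right) 45 = 15 \cdot 45 = 675$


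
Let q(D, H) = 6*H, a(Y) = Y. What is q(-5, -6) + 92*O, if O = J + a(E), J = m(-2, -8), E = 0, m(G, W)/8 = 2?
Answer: 1436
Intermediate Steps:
m(G, W) = 16 (m(G, W) = 8*2 = 16)
J = 16
O = 16 (O = 16 + 0 = 16)
q(-5, -6) + 92*O = 6*(-6) + 92*16 = -36 + 1472 = 1436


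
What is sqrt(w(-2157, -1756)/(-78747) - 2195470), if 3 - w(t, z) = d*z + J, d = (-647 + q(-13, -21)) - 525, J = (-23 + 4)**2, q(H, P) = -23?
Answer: 4*I*sqrt(850883863099254)/78747 ≈ 1481.7*I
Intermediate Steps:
J = 361 (J = (-19)**2 = 361)
d = -1195 (d = (-647 - 23) - 525 = -670 - 525 = -1195)
w(t, z) = -358 + 1195*z (w(t, z) = 3 - (-1195*z + 361) = 3 - (361 - 1195*z) = 3 + (-361 + 1195*z) = -358 + 1195*z)
sqrt(w(-2157, -1756)/(-78747) - 2195470) = sqrt((-358 + 1195*(-1756))/(-78747) - 2195470) = sqrt((-358 - 2098420)*(-1/78747) - 2195470) = sqrt(-2098778*(-1/78747) - 2195470) = sqrt(2098778/78747 - 2195470) = sqrt(-172884577312/78747) = 4*I*sqrt(850883863099254)/78747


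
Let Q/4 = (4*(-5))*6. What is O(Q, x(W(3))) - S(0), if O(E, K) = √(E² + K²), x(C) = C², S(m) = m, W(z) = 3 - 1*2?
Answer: √230401 ≈ 480.00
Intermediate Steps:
W(z) = 1 (W(z) = 3 - 2 = 1)
Q = -480 (Q = 4*((4*(-5))*6) = 4*(-20*6) = 4*(-120) = -480)
O(Q, x(W(3))) - S(0) = √((-480)² + (1²)²) - 1*0 = √(230400 + 1²) + 0 = √(230400 + 1) + 0 = √230401 + 0 = √230401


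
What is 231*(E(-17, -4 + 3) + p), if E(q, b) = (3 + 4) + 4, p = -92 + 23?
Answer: -13398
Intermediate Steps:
p = -69
E(q, b) = 11 (E(q, b) = 7 + 4 = 11)
231*(E(-17, -4 + 3) + p) = 231*(11 - 69) = 231*(-58) = -13398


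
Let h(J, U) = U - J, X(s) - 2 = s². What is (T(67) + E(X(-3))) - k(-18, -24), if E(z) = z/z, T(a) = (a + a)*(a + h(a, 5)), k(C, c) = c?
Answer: 695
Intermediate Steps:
X(s) = 2 + s²
T(a) = 10*a (T(a) = (a + a)*(a + (5 - a)) = (2*a)*5 = 10*a)
E(z) = 1
(T(67) + E(X(-3))) - k(-18, -24) = (10*67 + 1) - 1*(-24) = (670 + 1) + 24 = 671 + 24 = 695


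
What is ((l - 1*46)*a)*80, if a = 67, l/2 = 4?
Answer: -203680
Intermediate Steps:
l = 8 (l = 2*4 = 8)
((l - 1*46)*a)*80 = ((8 - 1*46)*67)*80 = ((8 - 46)*67)*80 = -38*67*80 = -2546*80 = -203680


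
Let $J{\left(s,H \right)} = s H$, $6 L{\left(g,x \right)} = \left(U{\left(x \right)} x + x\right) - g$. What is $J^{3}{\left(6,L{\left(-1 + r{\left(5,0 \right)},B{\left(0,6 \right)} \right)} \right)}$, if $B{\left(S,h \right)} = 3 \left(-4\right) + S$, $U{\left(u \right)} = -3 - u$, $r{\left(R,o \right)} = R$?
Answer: $-1906624$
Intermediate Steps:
$B{\left(S,h \right)} = -12 + S$
$L{\left(g,x \right)} = - \frac{g}{6} + \frac{x}{6} + \frac{x \left(-3 - x\right)}{6}$ ($L{\left(g,x \right)} = \frac{\left(\left(-3 - x\right) x + x\right) - g}{6} = \frac{\left(x \left(-3 - x\right) + x\right) - g}{6} = \frac{\left(x + x \left(-3 - x\right)\right) - g}{6} = \frac{x - g + x \left(-3 - x\right)}{6} = - \frac{g}{6} + \frac{x}{6} + \frac{x \left(-3 - x\right)}{6}$)
$J{\left(s,H \right)} = H s$
$J^{3}{\left(6,L{\left(-1 + r{\left(5,0 \right)},B{\left(0,6 \right)} \right)} \right)} = \left(\left(- \frac{-1 + 5}{6} + \frac{-12 + 0}{6} - \frac{\left(-12 + 0\right) \left(3 + \left(-12 + 0\right)\right)}{6}\right) 6\right)^{3} = \left(\left(\left(- \frac{1}{6}\right) 4 + \frac{1}{6} \left(-12\right) - - 2 \left(3 - 12\right)\right) 6\right)^{3} = \left(\left(- \frac{2}{3} - 2 - \left(-2\right) \left(-9\right)\right) 6\right)^{3} = \left(\left(- \frac{2}{3} - 2 - 18\right) 6\right)^{3} = \left(\left(- \frac{62}{3}\right) 6\right)^{3} = \left(-124\right)^{3} = -1906624$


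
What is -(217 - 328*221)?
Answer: 72271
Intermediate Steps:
-(217 - 328*221) = -(217 - 72488) = -1*(-72271) = 72271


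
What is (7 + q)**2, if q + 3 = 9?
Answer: 169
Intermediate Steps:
q = 6 (q = -3 + 9 = 6)
(7 + q)**2 = (7 + 6)**2 = 13**2 = 169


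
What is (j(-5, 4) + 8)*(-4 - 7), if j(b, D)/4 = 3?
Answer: -220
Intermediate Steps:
j(b, D) = 12 (j(b, D) = 4*3 = 12)
(j(-5, 4) + 8)*(-4 - 7) = (12 + 8)*(-4 - 7) = 20*(-11) = -220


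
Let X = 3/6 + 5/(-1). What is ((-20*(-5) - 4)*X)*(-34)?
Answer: 14688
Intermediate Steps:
X = -9/2 (X = 3*(⅙) + 5*(-1) = ½ - 5 = -9/2 ≈ -4.5000)
((-20*(-5) - 4)*X)*(-34) = ((-20*(-5) - 4)*(-9/2))*(-34) = ((-4*(-25) - 4)*(-9/2))*(-34) = ((100 - 4)*(-9/2))*(-34) = (96*(-9/2))*(-34) = -432*(-34) = 14688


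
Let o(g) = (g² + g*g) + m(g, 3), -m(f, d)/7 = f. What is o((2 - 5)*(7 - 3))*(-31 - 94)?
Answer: -46500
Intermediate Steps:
m(f, d) = -7*f
o(g) = -7*g + 2*g² (o(g) = (g² + g*g) - 7*g = (g² + g²) - 7*g = 2*g² - 7*g = -7*g + 2*g²)
o((2 - 5)*(7 - 3))*(-31 - 94) = (((2 - 5)*(7 - 3))*(-7 + 2*((2 - 5)*(7 - 3))))*(-31 - 94) = ((-3*4)*(-7 + 2*(-3*4)))*(-125) = -12*(-7 + 2*(-12))*(-125) = -12*(-7 - 24)*(-125) = -12*(-31)*(-125) = 372*(-125) = -46500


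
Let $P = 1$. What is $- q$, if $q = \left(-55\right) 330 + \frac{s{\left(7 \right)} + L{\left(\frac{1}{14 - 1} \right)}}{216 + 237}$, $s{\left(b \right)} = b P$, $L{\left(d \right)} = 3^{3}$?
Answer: $\frac{8221916}{453} \approx 18150.0$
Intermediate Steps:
$L{\left(d \right)} = 27$
$s{\left(b \right)} = b$ ($s{\left(b \right)} = b 1 = b$)
$q = - \frac{8221916}{453}$ ($q = \left(-55\right) 330 + \frac{7 + 27}{216 + 237} = -18150 + \frac{34}{453} = - \frac{8221916}{453} \approx -18150.0$)
$- q = \left(-1\right) \left(- \frac{8221916}{453}\right) = \frac{8221916}{453}$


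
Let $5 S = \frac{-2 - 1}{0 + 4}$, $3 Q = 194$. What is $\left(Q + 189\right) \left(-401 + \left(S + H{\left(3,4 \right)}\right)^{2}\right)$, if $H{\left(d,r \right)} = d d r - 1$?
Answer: $\frac{247636249}{1200} \approx 2.0636 \cdot 10^{5}$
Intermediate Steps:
$Q = \frac{194}{3}$ ($Q = \frac{1}{3} \cdot 194 = \frac{194}{3} \approx 64.667$)
$H{\left(d,r \right)} = -1 + r d^{2}$ ($H{\left(d,r \right)} = d^{2} r - 1 = r d^{2} - 1 = -1 + r d^{2}$)
$S = - \frac{3}{20}$ ($S = \frac{\left(-2 - 1\right) \frac{1}{0 + 4}}{5} = \frac{\left(-3\right) \frac{1}{4}}{5} = \frac{1}{5} \left(- \frac{3}{4}\right) = - \frac{3}{20} \approx -0.15$)
$\left(Q + 189\right) \left(-401 + \left(S + H{\left(3,4 \right)}\right)^{2}\right) = \left(\frac{194}{3} + 189\right) \left(-401 + \left(- \frac{3}{20} - \left(1 - 4 \cdot 3^{2}\right)\right)^{2}\right) = \frac{761 \left(-401 + \left(- \frac{3}{20} + \left(-1 + 4 \cdot 9\right)\right)^{2}\right)}{3} = \frac{761 \left(-401 + \left(- \frac{3}{20} + \left(-1 + 36\right)\right)^{2}\right)}{3} = \frac{761 \left(-401 + \left(- \frac{3}{20} + 35\right)^{2}\right)}{3} = \frac{761 \left(-401 + \left(\frac{697}{20}\right)^{2}\right)}{3} = \frac{761 \left(-401 + \frac{485809}{400}\right)}{3} = \frac{761}{3} \cdot \frac{325409}{400} = \frac{247636249}{1200}$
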